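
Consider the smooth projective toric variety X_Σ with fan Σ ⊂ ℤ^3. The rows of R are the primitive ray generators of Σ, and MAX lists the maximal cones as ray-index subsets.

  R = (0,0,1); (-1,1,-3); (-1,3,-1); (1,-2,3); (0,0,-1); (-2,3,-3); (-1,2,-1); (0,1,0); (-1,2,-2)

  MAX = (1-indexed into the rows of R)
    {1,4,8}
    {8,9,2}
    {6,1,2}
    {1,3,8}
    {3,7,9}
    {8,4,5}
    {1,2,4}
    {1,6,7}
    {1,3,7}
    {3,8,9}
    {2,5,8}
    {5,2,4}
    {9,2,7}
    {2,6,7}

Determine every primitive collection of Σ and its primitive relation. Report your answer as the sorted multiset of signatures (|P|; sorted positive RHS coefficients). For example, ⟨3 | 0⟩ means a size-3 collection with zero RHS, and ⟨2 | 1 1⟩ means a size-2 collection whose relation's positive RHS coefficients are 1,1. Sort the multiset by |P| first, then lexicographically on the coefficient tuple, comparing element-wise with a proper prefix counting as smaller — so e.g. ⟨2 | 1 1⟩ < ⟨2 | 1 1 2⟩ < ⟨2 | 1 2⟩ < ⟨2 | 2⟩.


18 collections generate NE(X_Σ); each relation:

  {1,5}:  v_{1} + v_{5} = 0  ⟹  sig = ⟨2 | 0⟩
  {1,9}:  v_{1} + v_{9} = v_{7}  ⟹  sig = ⟨2 | 1⟩
  {4,9}:  v_{4} + v_{9} = v_{1}  ⟹  sig = ⟨2 | 1⟩
  {5,7}:  v_{5} + v_{7} = v_{9}  ⟹  sig = ⟨2 | 1⟩
  {7,8}:  v_{7} + v_{8} = v_{3}  ⟹  sig = ⟨2 | 1⟩
  {3,5}:  v_{3} + v_{5} = v_{8} + v_{9}  ⟹  sig = ⟨2 | 1 1⟩
  {5,6}:  v_{5} + v_{6} = v_{2} + v_{7}  ⟹  sig = ⟨2 | 1 1⟩
  {5,9}:  v_{5} + v_{9} = v_{2} + v_{8}  ⟹  sig = ⟨2 | 1 1⟩
  {6,8}:  v_{6} + v_{8} = v_{7} + v_{9}  ⟹  sig = ⟨2 | 1 1⟩
  {3,4}:  v_{3} + v_{4} = 2·v_{1} + v_{8}  ⟹  sig = ⟨2 | 1 2⟩
  {3,6}:  v_{3} + v_{6} = 2·v_{7} + v_{9}  ⟹  sig = ⟨2 | 1 2⟩
  {6,9}:  v_{6} + v_{9} = v_{2} + 2·v_{7}  ⟹  sig = ⟨2 | 1 2⟩
  {4,6}:  v_{4} + v_{6} = 3·v_{1} + v_{2}  ⟹  sig = ⟨2 | 1 3⟩
  {2,3}:  v_{2} + v_{3} = 2·v_{9}  ⟹  sig = ⟨2 | 2⟩
  {4,7}:  v_{4} + v_{7} = 2·v_{1}  ⟹  sig = ⟨2 | 2⟩
  {2,4,8}:  v_{2} + v_{4} + v_{8} = 0  ⟹  sig = ⟨3 | 0⟩
  {1,2,7}:  v_{1} + v_{2} + v_{7} = v_{6}  ⟹  sig = ⟨3 | 1⟩
  {1,2,8}:  v_{1} + v_{2} + v_{8} = v_{9}  ⟹  sig = ⟨3 | 1⟩

Signatures (|P|; sorted positive RHS coefficients), sorted:
[⟨2 | 0⟩, ⟨2 | 1⟩, ⟨2 | 1⟩, ⟨2 | 1⟩, ⟨2 | 1⟩, ⟨2 | 1 1⟩, ⟨2 | 1 1⟩, ⟨2 | 1 1⟩, ⟨2 | 1 1⟩, ⟨2 | 1 2⟩, ⟨2 | 1 2⟩, ⟨2 | 1 2⟩, ⟨2 | 1 3⟩, ⟨2 | 2⟩, ⟨2 | 2⟩, ⟨3 | 0⟩, ⟨3 | 1⟩, ⟨3 | 1⟩]


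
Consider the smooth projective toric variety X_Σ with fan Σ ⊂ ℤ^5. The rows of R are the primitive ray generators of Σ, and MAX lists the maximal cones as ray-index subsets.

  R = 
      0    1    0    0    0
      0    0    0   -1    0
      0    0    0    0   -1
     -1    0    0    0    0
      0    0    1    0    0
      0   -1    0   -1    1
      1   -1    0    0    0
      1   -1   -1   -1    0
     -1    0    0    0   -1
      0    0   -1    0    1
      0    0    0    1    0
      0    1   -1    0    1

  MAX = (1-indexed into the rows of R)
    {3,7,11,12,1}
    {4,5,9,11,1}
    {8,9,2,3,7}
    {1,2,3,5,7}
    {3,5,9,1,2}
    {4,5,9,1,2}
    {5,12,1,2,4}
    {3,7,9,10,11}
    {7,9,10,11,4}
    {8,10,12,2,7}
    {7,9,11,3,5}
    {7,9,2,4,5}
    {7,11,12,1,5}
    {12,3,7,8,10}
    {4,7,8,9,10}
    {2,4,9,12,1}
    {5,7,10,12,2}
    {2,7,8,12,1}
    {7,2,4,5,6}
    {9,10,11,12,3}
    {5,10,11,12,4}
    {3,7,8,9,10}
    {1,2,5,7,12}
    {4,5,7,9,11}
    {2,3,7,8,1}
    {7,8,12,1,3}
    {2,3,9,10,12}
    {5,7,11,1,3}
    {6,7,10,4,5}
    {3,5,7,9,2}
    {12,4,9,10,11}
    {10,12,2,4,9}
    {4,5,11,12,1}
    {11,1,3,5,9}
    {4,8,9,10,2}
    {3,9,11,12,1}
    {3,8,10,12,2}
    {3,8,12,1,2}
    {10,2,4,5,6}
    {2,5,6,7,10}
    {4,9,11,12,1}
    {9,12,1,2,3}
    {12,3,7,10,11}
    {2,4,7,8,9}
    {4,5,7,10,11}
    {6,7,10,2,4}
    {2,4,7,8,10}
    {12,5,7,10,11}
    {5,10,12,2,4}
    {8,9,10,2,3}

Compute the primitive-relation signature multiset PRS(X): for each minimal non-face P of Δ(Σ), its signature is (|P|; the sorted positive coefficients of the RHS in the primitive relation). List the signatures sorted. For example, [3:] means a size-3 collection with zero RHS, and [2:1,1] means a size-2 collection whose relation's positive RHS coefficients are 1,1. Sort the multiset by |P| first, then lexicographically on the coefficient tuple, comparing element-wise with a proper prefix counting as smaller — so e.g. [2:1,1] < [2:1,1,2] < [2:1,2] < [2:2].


The 27 primitive collections of Σ (r=12, n=5):

  P = {2,11}:  v_{2} + v_{11} = 0  →  sig = [2:]
  P = {1,10}:  v_{1} + v_{10} = v_{12}  →  sig = [2:1]
  P = {3,4}:  v_{3} + v_{4} = v_{9}  →  sig = [2:1]
  P = {5,8}:  v_{5} + v_{8} = v_{2} + v_{7}  →  sig = [2:1,1]
  P = {1,6}:  v_{1} + v_{6} = v_{2} + v_{5} + v_{10}  →  sig = [2:1,1,1]
  P = {3,6}:  v_{3} + v_{6} = v_{2} + v_{4} + v_{7}  →  sig = [2:1,1,1]
  P = {8,11}:  v_{8} + v_{11} = v_{3} + v_{7} + v_{10}  →  sig = [2:1,1,1]
  P = {6,11}:  v_{6} + v_{11} = v_{4} + v_{5} + v_{7} + v_{10}  →  sig = [2:1,1,1,1]
  P = {6,9}:  v_{6} + v_{9} = v_{2} + 2·v_{4} + v_{7}  →  sig = [2:1,1,2]
  P = {6,12}:  v_{6} + v_{12} = v_{2} + v_{5} + 2·v_{10}  →  sig = [2:1,1,2]
  P = {6,8}:  v_{6} + v_{8} = 2·v_{2} + v_{4} + 2·v_{7} + v_{10}  →  sig = [2:1,1,2,2]
  P = {1,4,7}:  v_{1} + v_{4} + v_{7} = 0  →  sig = [3:]
  P = {3,5,10}:  v_{3} + v_{5} + v_{10} = 0  →  sig = [3:]
  P = {1,7,9}:  v_{1} + v_{7} + v_{9} = v_{3}  →  sig = [3:1]
  P = {3,5,12}:  v_{3} + v_{5} + v_{12} = v_{1}  →  sig = [3:1]
  P = {4,7,12}:  v_{4} + v_{7} + v_{12} = v_{10}  →  sig = [3:1]
  P = {5,9,10}:  v_{5} + v_{9} + v_{10} = v_{4}  →  sig = [3:1]
  P = {5,9,12}:  v_{5} + v_{9} + v_{12} = v_{1} + v_{4}  →  sig = [3:1,1]
  P = {7,9,12}:  v_{7} + v_{9} + v_{12} = v_{3} + v_{10}  →  sig = [3:1,1]
  P = {1,4,8}:  v_{1} + v_{4} + v_{8} = v_{2} + v_{3} + v_{10}  →  sig = [3:1,1,1]
  P = {1,8,9}:  v_{1} + v_{8} + v_{9} = v_{2} + 2·v_{3} + v_{10}  →  sig = [3:1,1,2]
  P = {4,8,12}:  v_{4} + v_{8} + v_{12} = v_{2} + v_{3} + 2·v_{10}  →  sig = [3:1,1,2]
  P = {8,9,12}:  v_{8} + v_{9} + v_{12} = v_{2} + 2·v_{3} + 2·v_{10}  →  sig = [3:1,2,2]
  P = {2,3,7,10}:  v_{2} + v_{3} + v_{7} + v_{10} = v_{8}  →  sig = [4:1]
  P = {2,3,7,12}:  v_{2} + v_{3} + v_{7} + v_{12} = v_{1} + v_{8}  →  sig = [4:1,1]
  P = {2,7,9,10}:  v_{2} + v_{7} + v_{9} + v_{10} = v_{4} + v_{8}  →  sig = [4:1,1]
  P = {2,4,5,7,10}:  v_{2} + v_{4} + v_{5} + v_{7} + v_{10} = v_{6}  →  sig = [5:1]

Hence PRS(X_Σ) =
    [2:]
    [2:1]
    [2:1]
    [2:1,1]
    [2:1,1,1]
    [2:1,1,1]
    [2:1,1,1]
    [2:1,1,1,1]
    [2:1,1,2]
    [2:1,1,2]
    [2:1,1,2,2]
    [3:]
    [3:]
    [3:1]
    [3:1]
    [3:1]
    [3:1]
    [3:1,1]
    [3:1,1]
    [3:1,1,1]
    [3:1,1,2]
    [3:1,1,2]
    [3:1,2,2]
    [4:1]
    [4:1,1]
    [4:1,1]
    [5:1]


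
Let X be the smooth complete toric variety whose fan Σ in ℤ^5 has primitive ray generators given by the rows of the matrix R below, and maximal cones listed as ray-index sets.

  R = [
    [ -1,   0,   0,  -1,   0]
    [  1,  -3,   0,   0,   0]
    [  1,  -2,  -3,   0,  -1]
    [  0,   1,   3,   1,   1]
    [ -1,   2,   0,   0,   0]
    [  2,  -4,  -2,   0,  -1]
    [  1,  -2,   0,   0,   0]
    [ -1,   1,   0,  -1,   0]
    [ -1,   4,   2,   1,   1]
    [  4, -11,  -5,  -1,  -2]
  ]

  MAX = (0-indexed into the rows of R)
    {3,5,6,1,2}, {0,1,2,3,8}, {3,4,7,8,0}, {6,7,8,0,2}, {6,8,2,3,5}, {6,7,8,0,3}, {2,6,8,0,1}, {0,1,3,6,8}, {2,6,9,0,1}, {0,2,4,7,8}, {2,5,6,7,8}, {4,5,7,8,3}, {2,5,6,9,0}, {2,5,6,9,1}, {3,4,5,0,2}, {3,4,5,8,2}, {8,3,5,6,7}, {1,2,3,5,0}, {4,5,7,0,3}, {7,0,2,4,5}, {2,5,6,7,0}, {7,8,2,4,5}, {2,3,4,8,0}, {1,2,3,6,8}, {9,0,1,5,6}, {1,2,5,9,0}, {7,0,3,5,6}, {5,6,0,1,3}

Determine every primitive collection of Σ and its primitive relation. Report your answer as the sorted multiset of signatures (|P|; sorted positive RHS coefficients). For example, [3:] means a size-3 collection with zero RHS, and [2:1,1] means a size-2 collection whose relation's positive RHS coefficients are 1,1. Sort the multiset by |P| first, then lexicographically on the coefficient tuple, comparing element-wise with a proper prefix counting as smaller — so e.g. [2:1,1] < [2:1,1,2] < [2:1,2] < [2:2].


Σ has 12 primitive collections:

  {4,6}:  v_{4} + v_{6} = 0  →  sig = [2:]
  {1,7}:  v_{1} + v_{7} = v_{0} + v_{6}  →  sig = [2:1,1]
  {1,4}:  v_{1} + v_{4} = v_{0} + v_{2} + v_{3}  →  sig = [2:1,1,1]
  {8,9}:  v_{8} + v_{9} = v_{1} + v_{2} + v_{6}  →  sig = [2:1,1,1]
  {4,9}:  v_{4} + v_{9} = v_{0} + v_{1} + v_{2} + v_{5}  →  sig = [2:1,1,1,1]
  {7,9}:  v_{7} + v_{9} = 2·v_{0} + v_{2} + v_{5} + 2·v_{6}  →  sig = [2:1,1,2,2]
  {3,9}:  v_{3} + v_{9} = 2·v_{1} + v_{5}  →  sig = [2:1,2]
  {0,5,8}:  v_{0} + v_{5} + v_{8} = 0  →  sig = [3:]
  {2,3,7}:  v_{2} + v_{3} + v_{7} = 0  →  sig = [3:]
  {1,5,8}:  v_{1} + v_{5} + v_{8} = v_{2} + v_{3} + v_{6}  →  sig = [3:1,1,1]
  {0,2,3,6}:  v_{0} + v_{2} + v_{3} + v_{6} = v_{1}  →  sig = [4:1]
  {0,1,2,5,6}:  v_{0} + v_{1} + v_{2} + v_{5} + v_{6} = v_{9}  →  sig = [5:1]

so the primitive-relation signature multiset is
{ [2:],  [2:1,1],  [2:1,1,1] ×2,  [2:1,1,1,1],  [2:1,1,2,2],  [2:1,2],  [3:] ×2,  [3:1,1,1],  [4:1],  [5:1] }


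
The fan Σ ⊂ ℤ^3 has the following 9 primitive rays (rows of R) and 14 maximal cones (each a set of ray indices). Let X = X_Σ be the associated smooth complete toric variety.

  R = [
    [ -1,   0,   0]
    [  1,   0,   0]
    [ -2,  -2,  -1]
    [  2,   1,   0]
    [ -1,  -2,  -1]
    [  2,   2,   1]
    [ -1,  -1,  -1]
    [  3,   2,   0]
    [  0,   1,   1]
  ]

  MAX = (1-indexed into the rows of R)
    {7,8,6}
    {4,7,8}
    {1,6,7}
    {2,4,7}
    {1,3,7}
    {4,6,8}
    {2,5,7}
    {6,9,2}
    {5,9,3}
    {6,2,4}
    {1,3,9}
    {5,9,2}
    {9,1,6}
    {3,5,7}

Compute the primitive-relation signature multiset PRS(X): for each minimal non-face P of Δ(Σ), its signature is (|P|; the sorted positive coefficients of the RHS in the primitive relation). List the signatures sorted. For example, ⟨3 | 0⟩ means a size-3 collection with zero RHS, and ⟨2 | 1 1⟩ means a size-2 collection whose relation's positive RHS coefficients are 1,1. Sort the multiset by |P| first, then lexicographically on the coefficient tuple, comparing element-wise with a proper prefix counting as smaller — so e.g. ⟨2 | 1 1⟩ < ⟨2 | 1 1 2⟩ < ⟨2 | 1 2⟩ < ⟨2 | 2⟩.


The 17 primitive collections of Σ (r=9, n=3):

  P = {1,2}:  v_{1} + v_{2} = 0 — sig = ⟨2 | 0⟩
  P = {3,6}:  v_{3} + v_{6} = 0 — sig = ⟨2 | 0⟩
  P = {1,5}:  v_{1} + v_{5} = v_{3} — sig = ⟨2 | 1⟩
  P = {2,3}:  v_{2} + v_{3} = v_{5} — sig = ⟨2 | 1⟩
  P = {4,9}:  v_{4} + v_{9} = v_{6} — sig = ⟨2 | 1⟩
  P = {5,6}:  v_{5} + v_{6} = v_{2} — sig = ⟨2 | 1⟩
  P = {7,9}:  v_{7} + v_{9} = v_{1} — sig = ⟨2 | 1⟩
  P = {1,4}:  v_{1} + v_{4} = v_{6} + v_{7} — sig = ⟨2 | 1 1⟩
  P = {3,4}:  v_{3} + v_{4} = v_{2} + v_{7} — sig = ⟨2 | 1 1⟩
  P = {3,8}:  v_{3} + v_{8} = v_{4} + v_{7} — sig = ⟨2 | 1 1⟩
  P = {5,8}:  v_{5} + v_{8} = v_{2} + v_{4} + v_{7} — sig = ⟨2 | 1 1 1⟩
  P = {4,5}:  v_{4} + v_{5} = 2·v_{2} + v_{7} — sig = ⟨2 | 1 2⟩
  P = {8,9}:  v_{8} + v_{9} = 2·v_{6} + v_{7} — sig = ⟨2 | 1 2⟩
  P = {2,8}:  v_{2} + v_{8} = 2·v_{4} — sig = ⟨2 | 2⟩
  P = {1,8}:  v_{1} + v_{8} = 2·v_{6} + 2·v_{7} — sig = ⟨2 | 2 2⟩
  P = {2,6,7}:  v_{2} + v_{6} + v_{7} = v_{4} — sig = ⟨3 | 1⟩
  P = {4,6,7}:  v_{4} + v_{6} + v_{7} = v_{8} — sig = ⟨3 | 1⟩

so the primitive-relation signature multiset is
    ⟨2 | 0⟩
    ⟨2 | 0⟩
    ⟨2 | 1⟩
    ⟨2 | 1⟩
    ⟨2 | 1⟩
    ⟨2 | 1⟩
    ⟨2 | 1⟩
    ⟨2 | 1 1⟩
    ⟨2 | 1 1⟩
    ⟨2 | 1 1⟩
    ⟨2 | 1 1 1⟩
    ⟨2 | 1 2⟩
    ⟨2 | 1 2⟩
    ⟨2 | 2⟩
    ⟨2 | 2 2⟩
    ⟨3 | 1⟩
    ⟨3 | 1⟩


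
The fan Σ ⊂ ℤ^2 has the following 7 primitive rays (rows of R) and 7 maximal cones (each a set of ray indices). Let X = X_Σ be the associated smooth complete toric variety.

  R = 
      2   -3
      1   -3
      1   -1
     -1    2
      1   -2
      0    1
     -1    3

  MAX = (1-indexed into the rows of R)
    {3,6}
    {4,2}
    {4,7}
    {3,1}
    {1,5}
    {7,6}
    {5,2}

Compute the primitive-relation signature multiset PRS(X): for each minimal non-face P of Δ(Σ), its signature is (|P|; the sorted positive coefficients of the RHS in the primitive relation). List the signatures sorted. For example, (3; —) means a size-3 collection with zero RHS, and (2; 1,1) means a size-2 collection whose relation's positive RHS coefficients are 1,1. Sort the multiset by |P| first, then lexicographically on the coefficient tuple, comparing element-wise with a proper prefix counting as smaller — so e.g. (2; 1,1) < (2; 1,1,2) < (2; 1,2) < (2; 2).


14 minimal non-faces of Δ(Σ) (on 7 rays):

  P={2,7}:  v_{2} + v_{7} = 0  so sig = (2; —)
  P={4,5}:  v_{4} + v_{5} = 0  so sig = (2; —)
  P={1,4}:  v_{1} + v_{4} = v_{3}  so sig = (2; 1)
  P={2,6}:  v_{2} + v_{6} = v_{5}  so sig = (2; 1)
  P={3,4}:  v_{3} + v_{4} = v_{6}  so sig = (2; 1)
  P={3,5}:  v_{3} + v_{5} = v_{1}  so sig = (2; 1)
  P={4,6}:  v_{4} + v_{6} = v_{7}  so sig = (2; 1)
  P={5,6}:  v_{5} + v_{6} = v_{3}  so sig = (2; 1)
  P={5,7}:  v_{5} + v_{7} = v_{6}  so sig = (2; 1)
  P={1,7}:  v_{1} + v_{7} = v_{3} + v_{6}  so sig = (2; 1,1)
  P={1,6}:  v_{1} + v_{6} = 2·v_{3}  so sig = (2; 2)
  P={2,3}:  v_{2} + v_{3} = 2·v_{5}  so sig = (2; 2)
  P={3,7}:  v_{3} + v_{7} = 2·v_{6}  so sig = (2; 2)
  P={1,2}:  v_{1} + v_{2} = 3·v_{5}  so sig = (2; 3)

Sorted signature multiset PRS(X):
    (2; —)
    (2; —)
    (2; 1)
    (2; 1)
    (2; 1)
    (2; 1)
    (2; 1)
    (2; 1)
    (2; 1)
    (2; 1,1)
    (2; 2)
    (2; 2)
    (2; 2)
    (2; 3)


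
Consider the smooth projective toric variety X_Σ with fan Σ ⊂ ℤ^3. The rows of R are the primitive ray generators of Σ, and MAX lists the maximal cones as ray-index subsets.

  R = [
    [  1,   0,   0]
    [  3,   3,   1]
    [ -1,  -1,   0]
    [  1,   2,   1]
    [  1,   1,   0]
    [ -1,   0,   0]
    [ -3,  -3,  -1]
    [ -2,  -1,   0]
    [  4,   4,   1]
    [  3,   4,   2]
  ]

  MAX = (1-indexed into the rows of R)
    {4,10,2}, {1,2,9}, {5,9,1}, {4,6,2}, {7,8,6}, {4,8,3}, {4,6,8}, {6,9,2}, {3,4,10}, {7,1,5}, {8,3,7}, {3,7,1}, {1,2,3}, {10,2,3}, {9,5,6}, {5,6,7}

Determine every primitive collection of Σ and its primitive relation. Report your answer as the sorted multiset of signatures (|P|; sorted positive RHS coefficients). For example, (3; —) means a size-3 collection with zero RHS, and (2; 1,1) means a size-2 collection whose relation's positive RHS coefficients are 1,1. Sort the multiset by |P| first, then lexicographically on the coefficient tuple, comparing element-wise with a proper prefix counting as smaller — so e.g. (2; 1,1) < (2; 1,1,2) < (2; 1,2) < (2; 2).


Σ has 22 primitive collections:

  • {1,6}:  v_{1} + v_{6} = 0 — sig = (2; —)
  • {2,7}:  v_{2} + v_{7} = 0 — sig = (2; —)
  • {3,5}:  v_{3} + v_{5} = 0 — sig = (2; —)
  • {1,8}:  v_{1} + v_{8} = v_{3} — sig = (2; 1)
  • {2,5}:  v_{2} + v_{5} = v_{9} — sig = (2; 1)
  • {2,8}:  v_{2} + v_{8} = v_{4} — sig = (2; 1)
  • {3,6}:  v_{3} + v_{6} = v_{8} — sig = (2; 1)
  • {3,9}:  v_{3} + v_{9} = v_{2} — sig = (2; 1)
  • {4,7}:  v_{4} + v_{7} = v_{8} — sig = (2; 1)
  • {5,8}:  v_{5} + v_{8} = v_{6} — sig = (2; 1)
  • {7,9}:  v_{7} + v_{9} = v_{5} — sig = (2; 1)
  • {1,4}:  v_{1} + v_{4} = v_{2} + v_{3} — sig = (2; 1,1)
  • {4,5}:  v_{4} + v_{5} = v_{2} + v_{6} — sig = (2; 1,1)
  • {5,10}:  v_{5} + v_{10} = v_{2} + v_{4} — sig = (2; 1,1)
  • {7,10}:  v_{7} + v_{10} = v_{3} + v_{4} — sig = (2; 1,1)
  • {8,9}:  v_{8} + v_{9} = v_{2} + v_{6} — sig = (2; 1,1)
  • {4,9}:  v_{4} + v_{9} = 2·v_{2} + v_{6} — sig = (2; 1,2)
  • {8,10}:  v_{8} + v_{10} = v_{3} + 2·v_{4} — sig = (2; 1,2)
  • {9,10}:  v_{9} + v_{10} = 2·v_{2} + v_{4} — sig = (2; 1,2)
  • {6,10}:  v_{6} + v_{10} = 2·v_{4} — sig = (2; 2)
  • {1,10}:  v_{1} + v_{10} = 2·v_{2} + 2·v_{3} — sig = (2; 2,2)
  • {2,3,4}:  v_{2} + v_{3} + v_{4} = v_{10} — sig = (3; 1)

Signatures (|P|; sorted positive RHS coefficients), sorted:
    (2; —)
    (2; —)
    (2; —)
    (2; 1)
    (2; 1)
    (2; 1)
    (2; 1)
    (2; 1)
    (2; 1)
    (2; 1)
    (2; 1)
    (2; 1,1)
    (2; 1,1)
    (2; 1,1)
    (2; 1,1)
    (2; 1,1)
    (2; 1,2)
    (2; 1,2)
    (2; 1,2)
    (2; 2)
    (2; 2,2)
    (3; 1)


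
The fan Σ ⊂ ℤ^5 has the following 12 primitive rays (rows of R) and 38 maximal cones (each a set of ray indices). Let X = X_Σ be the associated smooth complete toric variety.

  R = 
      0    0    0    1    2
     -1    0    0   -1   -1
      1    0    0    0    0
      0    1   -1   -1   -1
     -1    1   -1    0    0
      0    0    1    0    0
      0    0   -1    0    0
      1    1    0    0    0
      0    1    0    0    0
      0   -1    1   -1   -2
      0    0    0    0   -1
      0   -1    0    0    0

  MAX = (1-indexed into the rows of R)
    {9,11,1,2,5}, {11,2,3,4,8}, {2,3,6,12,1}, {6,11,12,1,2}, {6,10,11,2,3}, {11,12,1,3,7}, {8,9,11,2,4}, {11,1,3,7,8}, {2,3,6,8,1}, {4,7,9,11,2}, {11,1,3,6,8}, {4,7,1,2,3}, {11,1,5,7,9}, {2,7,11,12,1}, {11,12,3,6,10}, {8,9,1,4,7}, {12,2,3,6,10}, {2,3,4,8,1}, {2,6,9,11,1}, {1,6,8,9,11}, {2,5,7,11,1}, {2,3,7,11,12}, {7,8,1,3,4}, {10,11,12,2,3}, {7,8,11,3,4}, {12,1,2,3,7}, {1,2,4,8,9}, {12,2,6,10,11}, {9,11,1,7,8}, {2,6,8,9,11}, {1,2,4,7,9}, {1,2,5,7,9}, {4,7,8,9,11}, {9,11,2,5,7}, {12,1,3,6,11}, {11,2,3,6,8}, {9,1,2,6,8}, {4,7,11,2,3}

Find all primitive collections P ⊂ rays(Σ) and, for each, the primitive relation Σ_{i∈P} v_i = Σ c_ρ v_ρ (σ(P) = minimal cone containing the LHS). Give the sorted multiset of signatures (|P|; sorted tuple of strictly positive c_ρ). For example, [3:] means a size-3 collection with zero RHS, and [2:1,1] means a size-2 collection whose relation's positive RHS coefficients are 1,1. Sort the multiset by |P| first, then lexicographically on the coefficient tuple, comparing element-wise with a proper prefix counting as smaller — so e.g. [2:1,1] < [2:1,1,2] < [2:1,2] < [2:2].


|primitive collections| = 23. Relations:

  P = {6,7}:  v_{6} + v_{7} = 0  ⟹  sig = [2:]
  P = {9,12}:  v_{9} + v_{12} = 0  ⟹  sig = [2:]
  P = {3,9}:  v_{3} + v_{9} = v_{8}  ⟹  sig = [2:1]
  P = {8,12}:  v_{8} + v_{12} = v_{3}  ⟹  sig = [2:1]
  P = {1,10}:  v_{1} + v_{10} = v_{6} + v_{12}  ⟹  sig = [2:1,1]
  P = {3,5}:  v_{3} + v_{5} = v_{7} + v_{9}  ⟹  sig = [2:1,1]
  P = {4,6}:  v_{4} + v_{6} = v_{2} + v_{8}  ⟹  sig = [2:1,1]
  P = {5,10}:  v_{5} + v_{10} = v_{2} + v_{11}  ⟹  sig = [2:1,1]
  P = {4,12}:  v_{4} + v_{12} = v_{2} + v_{3} + v_{7}  ⟹  sig = [2:1,1,1]
  P = {5,6}:  v_{5} + v_{6} = v_{1} + v_{2} + v_{9} + v_{11}  ⟹  sig = [2:1,1,1,1]
  P = {5,12}:  v_{5} + v_{12} = v_{1} + v_{2} + v_{7} + v_{11}  ⟹  sig = [2:1,1,1,1]
  P = {7,10}:  v_{7} + v_{10} = v_{2} + v_{3} + v_{11} + v_{12}  ⟹  sig = [2:1,1,1,1]
  P = {9,10}:  v_{9} + v_{10} = v_{2} + v_{3} + v_{6} + v_{11}  ⟹  sig = [2:1,1,1,1]
  P = {8,10}:  v_{8} + v_{10} = v_{2} + 2·v_{3} + v_{6} + v_{11}  ⟹  sig = [2:1,1,1,2]
  P = {5,8}:  v_{5} + v_{8} = v_{7} + 2·v_{9}  ⟹  sig = [2:1,2]
  P = {4,5}:  v_{4} + v_{5} = v_{2} + 2·v_{7} + 2·v_{9}  ⟹  sig = [2:1,2,2]
  P = {4,10}:  v_{4} + v_{10} = 2·v_{2} + 2·v_{3} + v_{11}  ⟹  sig = [2:1,2,2]
  P = {2,7,8}:  v_{2} + v_{7} + v_{8} = v_{4}  ⟹  sig = [3:1]
  P = {1,4,11}:  v_{1} + v_{4} + v_{11} = v_{7} + v_{9}  ⟹  sig = [3:1,1]
  P = {1,2,3,11}:  v_{1} + v_{2} + v_{3} + v_{11} = 0  ⟹  sig = [4:]
  P = {1,2,8,11}:  v_{1} + v_{2} + v_{8} + v_{11} = v_{9}  ⟹  sig = [4:1]
  P = {1,2,7,9,11}:  v_{1} + v_{2} + v_{7} + v_{9} + v_{11} = v_{5}  ⟹  sig = [5:1]
  P = {2,3,6,11,12}:  v_{2} + v_{3} + v_{6} + v_{11} + v_{12} = v_{10}  ⟹  sig = [5:1]

so the primitive-relation signature multiset is
[[2:], [2:], [2:1], [2:1], [2:1,1], [2:1,1], [2:1,1], [2:1,1], [2:1,1,1], [2:1,1,1,1], [2:1,1,1,1], [2:1,1,1,1], [2:1,1,1,1], [2:1,1,1,2], [2:1,2], [2:1,2,2], [2:1,2,2], [3:1], [3:1,1], [4:], [4:1], [5:1], [5:1]]


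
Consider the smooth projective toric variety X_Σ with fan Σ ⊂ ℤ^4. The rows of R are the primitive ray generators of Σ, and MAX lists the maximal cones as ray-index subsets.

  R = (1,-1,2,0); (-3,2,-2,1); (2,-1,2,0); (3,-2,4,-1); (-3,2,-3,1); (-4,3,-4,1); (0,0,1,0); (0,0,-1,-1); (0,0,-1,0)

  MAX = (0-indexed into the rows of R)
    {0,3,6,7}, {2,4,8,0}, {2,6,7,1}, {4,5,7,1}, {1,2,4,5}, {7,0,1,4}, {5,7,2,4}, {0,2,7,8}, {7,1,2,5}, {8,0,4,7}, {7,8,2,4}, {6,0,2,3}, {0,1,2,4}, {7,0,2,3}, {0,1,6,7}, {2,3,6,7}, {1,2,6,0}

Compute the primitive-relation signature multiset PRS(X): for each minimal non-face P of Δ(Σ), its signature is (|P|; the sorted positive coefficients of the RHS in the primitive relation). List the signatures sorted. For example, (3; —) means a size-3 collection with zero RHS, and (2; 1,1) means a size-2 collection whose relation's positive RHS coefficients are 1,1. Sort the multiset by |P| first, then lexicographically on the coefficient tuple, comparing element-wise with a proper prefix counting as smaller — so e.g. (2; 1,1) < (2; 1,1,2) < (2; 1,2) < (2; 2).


14 collections generate NE(X_Σ); each relation:

  P = {6,8}:  v_{6} + v_{8} = 0  ⇒ sig = (2; —)
  P = {0,5}:  v_{0} + v_{5} = v_{1}  ⇒ sig = (2; 1)
  P = {1,8}:  v_{1} + v_{8} = v_{4}  ⇒ sig = (2; 1)
  P = {3,4}:  v_{3} + v_{4} = v_{6}  ⇒ sig = (2; 1)
  P = {4,6}:  v_{4} + v_{6} = v_{1}  ⇒ sig = (2; 1)
  P = {3,8}:  v_{3} + v_{8} = v_{0} + v_{2} + v_{7}  ⇒ sig = (2; 1,1,1)
  P = {3,5}:  v_{3} + v_{5} = v_{1} + v_{2} + v_{6} + v_{7}  ⇒ sig = (2; 1,1,1,1)
  P = {5,6}:  v_{5} + v_{6} = 2·v_{1} + v_{2} + v_{7}  ⇒ sig = (2; 1,1,2)
  P = {5,8}:  v_{5} + v_{8} = v_{2} + 2·v_{4} + v_{7}  ⇒ sig = (2; 1,1,2)
  P = {1,3}:  v_{1} + v_{3} = 2·v_{6}  ⇒ sig = (2; 2)
  P = {0,2,4,7}:  v_{0} + v_{2} + v_{4} + v_{7} = 0  ⇒ sig = (4; —)
  P = {0,1,2,7}:  v_{0} + v_{1} + v_{2} + v_{7} = v_{6}  ⇒ sig = (4; 1)
  P = {0,2,6,7}:  v_{0} + v_{2} + v_{6} + v_{7} = v_{3}  ⇒ sig = (4; 1)
  P = {1,2,4,7}:  v_{1} + v_{2} + v_{4} + v_{7} = v_{5}  ⇒ sig = (4; 1)

Hence PRS(X_Σ) =
    (2; —)
    (2; 1)
    (2; 1)
    (2; 1)
    (2; 1)
    (2; 1,1,1)
    (2; 1,1,1,1)
    (2; 1,1,2)
    (2; 1,1,2)
    (2; 2)
    (4; —)
    (4; 1)
    (4; 1)
    (4; 1)


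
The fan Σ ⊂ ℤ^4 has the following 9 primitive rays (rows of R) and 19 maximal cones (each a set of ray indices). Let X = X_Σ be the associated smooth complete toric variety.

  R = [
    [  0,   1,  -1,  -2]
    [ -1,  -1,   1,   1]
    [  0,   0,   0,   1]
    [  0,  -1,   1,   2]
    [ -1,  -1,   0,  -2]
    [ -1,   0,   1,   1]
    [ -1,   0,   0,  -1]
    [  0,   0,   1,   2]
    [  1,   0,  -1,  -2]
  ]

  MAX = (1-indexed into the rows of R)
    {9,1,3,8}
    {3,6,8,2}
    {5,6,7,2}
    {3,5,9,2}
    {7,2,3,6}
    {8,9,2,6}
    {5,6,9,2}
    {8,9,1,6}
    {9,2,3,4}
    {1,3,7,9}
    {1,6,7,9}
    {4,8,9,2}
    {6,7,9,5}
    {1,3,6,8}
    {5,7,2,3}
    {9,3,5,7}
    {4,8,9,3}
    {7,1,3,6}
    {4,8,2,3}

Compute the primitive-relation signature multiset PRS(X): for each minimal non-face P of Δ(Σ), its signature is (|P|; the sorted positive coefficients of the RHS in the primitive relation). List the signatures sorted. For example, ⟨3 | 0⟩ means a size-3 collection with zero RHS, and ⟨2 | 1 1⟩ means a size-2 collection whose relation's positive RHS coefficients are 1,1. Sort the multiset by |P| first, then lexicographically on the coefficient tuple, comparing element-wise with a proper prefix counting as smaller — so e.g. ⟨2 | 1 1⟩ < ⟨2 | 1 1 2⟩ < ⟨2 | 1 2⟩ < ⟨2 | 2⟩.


Σ has 12 primitive collections:

  • {1,4}:  v_{1} + v_{4} = 0  ⇒ sig = ⟨2 | 0⟩
  • {1,2}:  v_{1} + v_{2} = v_{7}  ⇒ sig = ⟨2 | 1⟩
  • {4,7}:  v_{4} + v_{7} = v_{2}  ⇒ sig = ⟨2 | 1⟩
  • {7,8}:  v_{7} + v_{8} = v_{6}  ⇒ sig = ⟨2 | 1⟩
  • {4,6}:  v_{4} + v_{6} = v_{2} + v_{8}  ⇒ sig = ⟨2 | 1 1⟩
  • {5,8}:  v_{5} + v_{8} = v_{2} + v_{6} + v_{9}  ⇒ sig = ⟨2 | 1 1 1⟩
  • {1,5}:  v_{1} + v_{5} = 2·v_{7} + v_{9}  ⇒ sig = ⟨2 | 1 2⟩
  • {4,5}:  v_{4} + v_{5} = 2·v_{2} + v_{9}  ⇒ sig = ⟨2 | 1 2⟩
  • {3,6,9}:  v_{3} + v_{6} + v_{9} = 0  ⇒ sig = ⟨3 | 0⟩
  • {2,7,9}:  v_{2} + v_{7} + v_{9} = v_{5}  ⇒ sig = ⟨3 | 1⟩
  • {3,5,6}:  v_{3} + v_{5} + v_{6} = v_{2} + v_{7}  ⇒ sig = ⟨3 | 1 1⟩
  • {2,3,8,9}:  v_{2} + v_{3} + v_{8} + v_{9} = v_{4}  ⇒ sig = ⟨4 | 1⟩

so the primitive-relation signature multiset is
    ⟨2 | 0⟩
    ⟨2 | 1⟩
    ⟨2 | 1⟩
    ⟨2 | 1⟩
    ⟨2 | 1 1⟩
    ⟨2 | 1 1 1⟩
    ⟨2 | 1 2⟩
    ⟨2 | 1 2⟩
    ⟨3 | 0⟩
    ⟨3 | 1⟩
    ⟨3 | 1 1⟩
    ⟨4 | 1⟩


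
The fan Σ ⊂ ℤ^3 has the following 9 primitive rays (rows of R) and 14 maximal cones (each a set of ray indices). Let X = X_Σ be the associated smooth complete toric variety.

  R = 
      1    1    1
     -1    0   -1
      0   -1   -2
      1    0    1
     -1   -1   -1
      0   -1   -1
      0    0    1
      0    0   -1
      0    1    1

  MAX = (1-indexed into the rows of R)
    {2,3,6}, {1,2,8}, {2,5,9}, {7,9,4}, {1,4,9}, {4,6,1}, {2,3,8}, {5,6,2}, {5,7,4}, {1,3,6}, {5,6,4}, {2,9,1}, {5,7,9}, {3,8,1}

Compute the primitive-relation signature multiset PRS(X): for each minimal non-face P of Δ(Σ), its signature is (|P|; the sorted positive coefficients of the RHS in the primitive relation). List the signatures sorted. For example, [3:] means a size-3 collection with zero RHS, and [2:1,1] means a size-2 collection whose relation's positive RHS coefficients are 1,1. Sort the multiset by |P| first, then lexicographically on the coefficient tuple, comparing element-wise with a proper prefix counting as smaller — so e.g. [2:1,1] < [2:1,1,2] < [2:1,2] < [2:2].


Minimal non-faces — 18 found among 9 rays, 14 max cones:

  • {1,5}:  v_{1} + v_{5} = 0  so sig = [2:]
  • {2,4}:  v_{2} + v_{4} = 0  so sig = [2:]
  • {6,9}:  v_{6} + v_{9} = 0  so sig = [2:]
  • {7,8}:  v_{7} + v_{8} = 0  so sig = [2:]
  • {3,7}:  v_{3} + v_{7} = v_{6}  so sig = [2:1]
  • {3,9}:  v_{3} + v_{9} = v_{8}  so sig = [2:1]
  • {6,8}:  v_{6} + v_{8} = v_{3}  so sig = [2:1]
  • {1,7}:  v_{1} + v_{7} = v_{4} + v_{9}  so sig = [2:1,1]
  • {2,7}:  v_{2} + v_{7} = v_{5} + v_{9}  so sig = [2:1,1]
  • {4,8}:  v_{4} + v_{8} = v_{1} + v_{6}  so sig = [2:1,1]
  • {5,8}:  v_{5} + v_{8} = v_{2} + v_{6}  so sig = [2:1,1]
  • {6,7}:  v_{6} + v_{7} = v_{4} + v_{5}  so sig = [2:1,1]
  • {8,9}:  v_{8} + v_{9} = v_{1} + v_{2}  so sig = [2:1,1]
  • {3,4}:  v_{3} + v_{4} = v_{1} + 2·v_{6}  so sig = [2:1,2]
  • {3,5}:  v_{3} + v_{5} = v_{2} + 2·v_{6}  so sig = [2:1,2]
  • {1,2,6}:  v_{1} + v_{2} + v_{6} = v_{8}  so sig = [3:1]
  • {4,5,9}:  v_{4} + v_{5} + v_{9} = v_{7}  so sig = [3:1]
  • {1,2,3}:  v_{1} + v_{2} + v_{3} = 2·v_{8}  so sig = [3:2]

Signatures (|P|; sorted positive RHS coefficients), sorted:
    |P|=2: 15 collections, coeffs (), (), (), (), (1), (1), (1), (1,1), (1,1), (1,1), (1,1), (1,1), (1,1), (1,2), (1,2)
    |P|=3: 3 collections, coeffs (1), (1), (2)


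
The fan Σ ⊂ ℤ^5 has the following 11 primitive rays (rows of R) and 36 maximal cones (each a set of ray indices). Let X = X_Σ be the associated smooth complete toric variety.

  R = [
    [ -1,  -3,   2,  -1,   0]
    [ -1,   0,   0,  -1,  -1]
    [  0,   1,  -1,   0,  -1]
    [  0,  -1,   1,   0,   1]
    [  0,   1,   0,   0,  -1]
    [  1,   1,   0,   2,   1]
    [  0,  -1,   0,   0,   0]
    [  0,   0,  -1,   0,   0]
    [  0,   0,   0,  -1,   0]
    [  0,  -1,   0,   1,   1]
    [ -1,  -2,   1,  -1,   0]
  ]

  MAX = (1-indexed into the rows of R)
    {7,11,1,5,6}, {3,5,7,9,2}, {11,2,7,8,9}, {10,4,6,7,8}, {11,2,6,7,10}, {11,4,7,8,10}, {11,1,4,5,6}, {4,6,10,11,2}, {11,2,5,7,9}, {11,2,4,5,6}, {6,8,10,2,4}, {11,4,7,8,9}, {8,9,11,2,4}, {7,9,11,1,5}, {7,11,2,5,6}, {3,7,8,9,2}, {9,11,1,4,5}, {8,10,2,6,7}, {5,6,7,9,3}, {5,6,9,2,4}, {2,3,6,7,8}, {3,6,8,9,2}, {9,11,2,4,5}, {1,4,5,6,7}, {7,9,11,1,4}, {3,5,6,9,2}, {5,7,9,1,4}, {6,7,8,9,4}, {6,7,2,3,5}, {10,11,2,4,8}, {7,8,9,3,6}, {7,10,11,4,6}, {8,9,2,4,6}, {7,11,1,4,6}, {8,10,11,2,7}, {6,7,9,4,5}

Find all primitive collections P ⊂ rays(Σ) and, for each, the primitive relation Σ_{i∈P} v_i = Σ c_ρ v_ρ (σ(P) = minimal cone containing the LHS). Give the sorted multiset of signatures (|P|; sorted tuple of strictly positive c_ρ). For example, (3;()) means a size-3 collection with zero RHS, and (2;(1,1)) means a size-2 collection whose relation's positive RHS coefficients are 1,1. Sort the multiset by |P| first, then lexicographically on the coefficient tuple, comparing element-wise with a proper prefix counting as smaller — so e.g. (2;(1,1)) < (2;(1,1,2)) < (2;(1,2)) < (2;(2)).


16 collections generate NE(X_Σ); each relation:

  P={3,4}:  v_{3} + v_{4} = 0  ⇒ sig = (2;())
  P={5,8}:  v_{5} + v_{8} = v_{3}  ⇒ sig = (2;(1))
  P={1,8}:  v_{1} + v_{8} = v_{7} + v_{11}  ⇒ sig = (2;(1,1))
  P={3,11}:  v_{3} + v_{11} = v_{2} + v_{7}  ⇒ sig = (2;(1,1))
  P={9,10}:  v_{9} + v_{10} = v_{4} + v_{8}  ⇒ sig = (2;(1,1))
  P={1,3}:  v_{1} + v_{3} = v_{5} + v_{7} + v_{11}  ⇒ sig = (2;(1,1,1))
  P={5,10}:  v_{5} + v_{10} = v_{2} + v_{6} + v_{7}  ⇒ sig = (2;(1,1,1))
  P={3,10}:  v_{3} + v_{10} = v_{2} + v_{6} + v_{7} + v_{8}  ⇒ sig = (2;(1,1,1,1))
  P={1,10}:  v_{1} + v_{10} = v_{6} + v_{7} + 2·v_{11}  ⇒ sig = (2;(1,1,2))
  P={1,2}:  v_{1} + v_{2} = v_{5} + 2·v_{11}  ⇒ sig = (2;(1,2))
  P={2,4,7}:  v_{2} + v_{4} + v_{7} = v_{11}  ⇒ sig = (3;(1))
  P={6,8,11}:  v_{6} + v_{8} + v_{11} = v_{10}  ⇒ sig = (3;(1))
  P={6,9,11}:  v_{6} + v_{9} + v_{11} = v_{4}  ⇒ sig = (3;(1))
  P={1,6,9}:  v_{1} + v_{6} + v_{9} = 2·v_{4} + v_{5} + v_{7}  ⇒ sig = (3;(1,1,2))
  P={2,6,7,9}:  v_{2} + v_{6} + v_{7} + v_{9} = 0  ⇒ sig = (4;())
  P={4,5,7,11}:  v_{4} + v_{5} + v_{7} + v_{11} = v_{1}  ⇒ sig = (4;(1))

Signatures (|P|; sorted positive RHS coefficients), sorted:
    |P|=2: 10 collections, coeffs (), (1), (1,1), (1,1), (1,1), (1,1,1), (1,1,1), (1,1,1,1), (1,1,2), (1,2)
    |P|=3: 4 collections, coeffs (1), (1), (1), (1,1,2)
    |P|=4: 2 collections, coeffs (), (1)


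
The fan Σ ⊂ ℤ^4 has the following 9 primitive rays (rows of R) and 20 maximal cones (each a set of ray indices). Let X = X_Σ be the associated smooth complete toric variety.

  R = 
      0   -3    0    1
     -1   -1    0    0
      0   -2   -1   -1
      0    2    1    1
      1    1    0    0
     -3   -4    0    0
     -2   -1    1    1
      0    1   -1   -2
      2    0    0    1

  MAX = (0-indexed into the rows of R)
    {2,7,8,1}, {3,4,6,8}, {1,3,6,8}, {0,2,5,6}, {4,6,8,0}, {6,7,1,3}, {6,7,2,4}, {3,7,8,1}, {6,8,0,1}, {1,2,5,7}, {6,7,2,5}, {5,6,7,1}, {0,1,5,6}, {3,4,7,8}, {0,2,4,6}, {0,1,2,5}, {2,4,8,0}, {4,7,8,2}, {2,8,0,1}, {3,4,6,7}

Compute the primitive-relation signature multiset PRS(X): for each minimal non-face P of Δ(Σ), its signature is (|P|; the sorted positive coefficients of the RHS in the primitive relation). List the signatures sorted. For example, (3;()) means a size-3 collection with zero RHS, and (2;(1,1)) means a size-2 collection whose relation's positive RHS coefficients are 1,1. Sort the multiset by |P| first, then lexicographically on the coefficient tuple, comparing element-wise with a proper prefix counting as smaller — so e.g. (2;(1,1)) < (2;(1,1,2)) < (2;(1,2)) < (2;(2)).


Σ has 10 primitive collections:

  • {1,4}:  v_{1} + v_{4} = 0  ⟹  sig = (2;())
  • {2,3}:  v_{2} + v_{3} = 0  ⟹  sig = (2;())
  • {0,7}:  v_{0} + v_{7} = v_{2}  ⟹  sig = (2;(1))
  • {0,3}:  v_{0} + v_{3} = v_{6} + v_{8}  ⟹  sig = (2;(1,1))
  • {3,5}:  v_{3} + v_{5} = v_{1} + v_{6}  ⟹  sig = (2;(1,1))
  • {4,5}:  v_{4} + v_{5} = v_{2} + v_{6}  ⟹  sig = (2;(1,1))
  • {5,8}:  v_{5} + v_{8} = v_{0} + v_{1}  ⟹  sig = (2;(1,1))
  • {6,7,8}:  v_{6} + v_{7} + v_{8} = 0  ⟹  sig = (3;())
  • {1,2,6}:  v_{1} + v_{2} + v_{6} = v_{5}  ⟹  sig = (3;(1))
  • {2,6,8}:  v_{2} + v_{6} + v_{8} = v_{0}  ⟹  sig = (3;(1))

Sorted signature multiset PRS(X):
{ (2;()) ×2,  (2;(1)),  (2;(1,1)) ×4,  (3;()),  (3;(1)) ×2 }


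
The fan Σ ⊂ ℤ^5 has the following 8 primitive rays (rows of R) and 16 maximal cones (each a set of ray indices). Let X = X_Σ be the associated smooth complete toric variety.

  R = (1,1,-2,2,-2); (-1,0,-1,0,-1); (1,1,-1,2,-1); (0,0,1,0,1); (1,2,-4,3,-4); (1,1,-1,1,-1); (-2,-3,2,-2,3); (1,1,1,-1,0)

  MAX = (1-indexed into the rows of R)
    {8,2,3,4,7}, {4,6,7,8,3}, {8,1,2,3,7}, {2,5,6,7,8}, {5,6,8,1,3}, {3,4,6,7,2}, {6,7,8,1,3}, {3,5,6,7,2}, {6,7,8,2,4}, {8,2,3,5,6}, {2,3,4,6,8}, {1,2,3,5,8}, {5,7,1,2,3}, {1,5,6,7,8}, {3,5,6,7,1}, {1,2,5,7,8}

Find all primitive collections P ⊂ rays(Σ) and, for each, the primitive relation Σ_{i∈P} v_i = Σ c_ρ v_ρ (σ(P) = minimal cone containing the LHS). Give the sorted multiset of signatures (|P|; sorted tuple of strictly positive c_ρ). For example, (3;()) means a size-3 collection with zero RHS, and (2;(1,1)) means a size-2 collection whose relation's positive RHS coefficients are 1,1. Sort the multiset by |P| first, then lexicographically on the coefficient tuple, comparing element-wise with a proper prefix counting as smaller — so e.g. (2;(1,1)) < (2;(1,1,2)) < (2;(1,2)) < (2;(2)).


5 collections generate NE(X_Σ); each relation:

  {1,4}:  v_{1} + v_{4} = v_{3}  ⟹  sig = (2;(1))
  {4,5}:  v_{4} + v_{5} = v_{2} + v_{3} + v_{6}  ⟹  sig = (2;(1,1,1))
  {1,2,6}:  v_{1} + v_{2} + v_{6} = v_{5}  ⟹  sig = (3;(1))
  {3,5,7,8}:  v_{3} + v_{5} + v_{7} + v_{8} = v_{1}  ⟹  sig = (4;(1))
  {2,3,6,7,8}:  v_{2} + v_{3} + v_{6} + v_{7} + v_{8} = 0  ⟹  sig = (5;())

Sorted signature multiset PRS(X):
    (2;(1))
    (2;(1,1,1))
    (3;(1))
    (4;(1))
    (5;())


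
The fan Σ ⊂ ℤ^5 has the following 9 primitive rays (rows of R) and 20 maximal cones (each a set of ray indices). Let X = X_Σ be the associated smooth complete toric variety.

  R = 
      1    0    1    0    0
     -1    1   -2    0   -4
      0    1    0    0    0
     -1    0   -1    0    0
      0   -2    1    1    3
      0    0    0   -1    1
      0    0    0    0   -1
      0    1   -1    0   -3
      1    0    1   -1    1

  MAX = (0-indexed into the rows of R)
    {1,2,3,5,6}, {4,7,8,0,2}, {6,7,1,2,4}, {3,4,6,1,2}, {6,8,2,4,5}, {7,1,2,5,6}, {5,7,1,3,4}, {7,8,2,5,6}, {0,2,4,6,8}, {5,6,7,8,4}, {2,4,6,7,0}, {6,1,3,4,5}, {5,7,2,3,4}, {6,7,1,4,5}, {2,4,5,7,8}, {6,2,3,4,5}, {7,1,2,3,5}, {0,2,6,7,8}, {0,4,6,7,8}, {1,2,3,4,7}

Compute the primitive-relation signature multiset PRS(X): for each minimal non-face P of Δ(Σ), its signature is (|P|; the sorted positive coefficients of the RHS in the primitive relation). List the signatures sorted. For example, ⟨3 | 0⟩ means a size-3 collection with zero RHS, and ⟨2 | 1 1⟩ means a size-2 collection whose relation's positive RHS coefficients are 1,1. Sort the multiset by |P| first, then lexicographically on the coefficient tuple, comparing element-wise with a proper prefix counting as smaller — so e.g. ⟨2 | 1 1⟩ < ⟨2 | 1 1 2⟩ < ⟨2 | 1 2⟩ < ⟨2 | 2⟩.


|primitive collections| = 9. Relations:

  {0,3}:  v_{0} + v_{3} = 0  ⟹  sig = ⟨2 | 0⟩
  {0,5}:  v_{0} + v_{5} = v_{8}  ⟹  sig = ⟨2 | 1⟩
  {3,8}:  v_{3} + v_{8} = v_{5}  ⟹  sig = ⟨2 | 1⟩
  {0,1}:  v_{0} + v_{1} = v_{6} + v_{7}  ⟹  sig = ⟨2 | 1 1⟩
  {1,8}:  v_{1} + v_{8} = v_{5} + v_{6} + v_{7}  ⟹  sig = ⟨2 | 1 1 1⟩
  {3,6,7}:  v_{3} + v_{6} + v_{7} = v_{1}  ⟹  sig = ⟨3 | 1⟩
  {1,2,4,5}:  v_{1} + v_{2} + v_{4} + v_{5} = v_{3}  ⟹  sig = ⟨4 | 1⟩
  {2,4,5,6,7}:  v_{2} + v_{4} + v_{5} + v_{6} + v_{7} = 0  ⟹  sig = ⟨5 | 0⟩
  {2,4,6,7,8}:  v_{2} + v_{4} + v_{6} + v_{7} + v_{8} = v_{0}  ⟹  sig = ⟨5 | 1⟩

Sorted signature multiset PRS(X):
{ ⟨2 | 0⟩,  ⟨2 | 1⟩ ×2,  ⟨2 | 1 1⟩,  ⟨2 | 1 1 1⟩,  ⟨3 | 1⟩,  ⟨4 | 1⟩,  ⟨5 | 0⟩,  ⟨5 | 1⟩ }


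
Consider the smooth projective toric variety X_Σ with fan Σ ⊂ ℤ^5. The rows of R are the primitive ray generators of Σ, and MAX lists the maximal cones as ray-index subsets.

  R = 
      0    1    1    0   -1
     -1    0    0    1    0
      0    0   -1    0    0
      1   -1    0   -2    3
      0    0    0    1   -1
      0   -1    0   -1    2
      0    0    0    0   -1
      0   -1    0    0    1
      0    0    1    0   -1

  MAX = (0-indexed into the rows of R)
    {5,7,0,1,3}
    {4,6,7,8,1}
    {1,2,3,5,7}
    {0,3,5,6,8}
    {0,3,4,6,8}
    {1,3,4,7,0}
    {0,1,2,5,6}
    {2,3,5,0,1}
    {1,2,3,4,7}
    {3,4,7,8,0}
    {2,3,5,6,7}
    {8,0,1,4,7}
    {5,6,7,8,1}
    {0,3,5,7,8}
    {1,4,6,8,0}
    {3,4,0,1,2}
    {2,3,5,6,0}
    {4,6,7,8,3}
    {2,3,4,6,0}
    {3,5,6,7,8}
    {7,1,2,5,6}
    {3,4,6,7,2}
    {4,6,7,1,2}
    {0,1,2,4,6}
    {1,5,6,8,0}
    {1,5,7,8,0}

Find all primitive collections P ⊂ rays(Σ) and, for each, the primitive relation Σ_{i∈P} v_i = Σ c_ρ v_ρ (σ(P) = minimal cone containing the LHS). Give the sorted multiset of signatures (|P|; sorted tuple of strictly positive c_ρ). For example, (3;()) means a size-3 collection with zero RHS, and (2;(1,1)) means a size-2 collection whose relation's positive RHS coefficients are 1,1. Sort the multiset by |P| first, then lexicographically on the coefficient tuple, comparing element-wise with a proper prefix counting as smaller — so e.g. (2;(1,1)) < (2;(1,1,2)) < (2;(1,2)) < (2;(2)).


|primitive collections| = 6. Relations:

  • {2,8}:  v_{2} + v_{8} = v_{6}  ⇒ sig = (2;(1))
  • {4,5}:  v_{4} + v_{5} = v_{7}  ⇒ sig = (2;(1))
  • {0,2,7}:  v_{0} + v_{2} + v_{7} = 0  ⇒ sig = (3;())
  • {0,6,7}:  v_{0} + v_{6} + v_{7} = v_{8}  ⇒ sig = (3;(1))
  • {1,3,6}:  v_{1} + v_{3} + v_{6} = v_{5}  ⇒ sig = (3;(1))
  • {1,3,8}:  v_{1} + v_{3} + v_{8} = v_{0} + v_{5} + v_{7}  ⇒ sig = (3;(1,1,1))

Signatures (|P|; sorted positive RHS coefficients), sorted:
{ (2;(1)) ×2,  (3;()),  (3;(1)) ×2,  (3;(1,1,1)) }


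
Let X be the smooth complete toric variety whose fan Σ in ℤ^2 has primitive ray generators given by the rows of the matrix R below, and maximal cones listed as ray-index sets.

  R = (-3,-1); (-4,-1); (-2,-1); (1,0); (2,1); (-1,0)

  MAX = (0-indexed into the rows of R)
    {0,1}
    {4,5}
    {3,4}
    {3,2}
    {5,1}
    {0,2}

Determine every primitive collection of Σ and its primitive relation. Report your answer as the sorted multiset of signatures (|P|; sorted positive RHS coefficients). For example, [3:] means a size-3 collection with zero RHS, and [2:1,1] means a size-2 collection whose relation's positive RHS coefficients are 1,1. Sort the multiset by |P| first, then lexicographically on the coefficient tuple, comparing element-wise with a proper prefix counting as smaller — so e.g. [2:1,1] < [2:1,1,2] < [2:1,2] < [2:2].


9 collections generate NE(X_Σ); each relation:

  {2,4}:  v_{2} + v_{4} = 0 — sig = [2:]
  {3,5}:  v_{3} + v_{5} = 0 — sig = [2:]
  {0,3}:  v_{0} + v_{3} = v_{2} — sig = [2:1]
  {0,4}:  v_{0} + v_{4} = v_{5} — sig = [2:1]
  {0,5}:  v_{0} + v_{5} = v_{1} — sig = [2:1]
  {1,3}:  v_{1} + v_{3} = v_{0} — sig = [2:1]
  {2,5}:  v_{2} + v_{5} = v_{0} — sig = [2:1]
  {1,2}:  v_{1} + v_{2} = 2·v_{0} — sig = [2:2]
  {1,4}:  v_{1} + v_{4} = 2·v_{5} — sig = [2:2]

Sorted signature multiset PRS(X):
    [2:]
    [2:]
    [2:1]
    [2:1]
    [2:1]
    [2:1]
    [2:1]
    [2:2]
    [2:2]


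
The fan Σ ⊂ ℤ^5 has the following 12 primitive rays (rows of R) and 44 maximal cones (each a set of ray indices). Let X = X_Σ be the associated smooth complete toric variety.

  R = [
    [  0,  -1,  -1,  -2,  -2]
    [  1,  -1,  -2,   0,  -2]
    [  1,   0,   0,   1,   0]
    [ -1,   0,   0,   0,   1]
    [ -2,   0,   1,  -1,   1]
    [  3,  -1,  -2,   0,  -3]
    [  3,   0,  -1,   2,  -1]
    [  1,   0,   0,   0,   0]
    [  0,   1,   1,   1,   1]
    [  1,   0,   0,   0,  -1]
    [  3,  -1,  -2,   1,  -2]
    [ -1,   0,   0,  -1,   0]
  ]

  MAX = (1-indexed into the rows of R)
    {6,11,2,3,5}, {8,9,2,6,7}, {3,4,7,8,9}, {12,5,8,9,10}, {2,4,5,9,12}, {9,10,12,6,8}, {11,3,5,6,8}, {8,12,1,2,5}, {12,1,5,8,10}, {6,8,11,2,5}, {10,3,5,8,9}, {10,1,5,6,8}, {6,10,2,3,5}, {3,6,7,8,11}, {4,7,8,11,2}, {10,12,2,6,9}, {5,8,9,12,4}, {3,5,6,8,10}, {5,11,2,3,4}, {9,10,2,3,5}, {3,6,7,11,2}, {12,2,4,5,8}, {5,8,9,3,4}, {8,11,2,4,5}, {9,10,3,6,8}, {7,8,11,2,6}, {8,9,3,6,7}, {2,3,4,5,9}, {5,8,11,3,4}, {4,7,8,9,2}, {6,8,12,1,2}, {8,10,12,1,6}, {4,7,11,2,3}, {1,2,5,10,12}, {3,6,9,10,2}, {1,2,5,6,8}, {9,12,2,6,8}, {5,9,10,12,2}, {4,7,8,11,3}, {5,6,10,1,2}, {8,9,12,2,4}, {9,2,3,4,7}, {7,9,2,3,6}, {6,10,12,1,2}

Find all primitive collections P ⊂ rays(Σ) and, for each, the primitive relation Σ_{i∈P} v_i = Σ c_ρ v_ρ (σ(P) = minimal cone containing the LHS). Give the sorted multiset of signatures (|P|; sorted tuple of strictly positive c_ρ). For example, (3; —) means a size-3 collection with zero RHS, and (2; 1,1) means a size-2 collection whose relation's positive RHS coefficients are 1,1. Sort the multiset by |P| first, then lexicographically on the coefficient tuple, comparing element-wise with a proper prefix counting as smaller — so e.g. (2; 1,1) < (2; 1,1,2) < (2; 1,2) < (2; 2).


Σ has 19 primitive collections:

  {3,12}:  v_{3} + v_{12} = 0  so sig = (2; —)
  {4,10}:  v_{4} + v_{10} = 0  so sig = (2; —)
  {1,7}:  v_{1} + v_{7} = v_{6}  so sig = (2; 1)
  {5,7}:  v_{5} + v_{7} = v_{3}  so sig = (2; 1)
  {9,11}:  v_{9} + v_{11} = v_{7}  so sig = (2; 1)
  {1,3}:  v_{1} + v_{3} = v_{5} + v_{6}  so sig = (2; 1,1)
  {1,9}:  v_{1} + v_{9} = v_{10} + v_{12}  so sig = (2; 1,1)
  {4,6}:  v_{4} + v_{6} = v_{2} + v_{8}  so sig = (2; 1,1)
  {10,11}:  v_{10} + v_{11} = v_{3} + v_{6}  so sig = (2; 1,1)
  {11,12}:  v_{11} + v_{12} = v_{2} + v_{8}  so sig = (2; 1,1)
  {7,10}:  v_{7} + v_{10} = v_{3} + v_{6} + v_{9}  so sig = (2; 1,1,1)
  {7,12}:  v_{7} + v_{12} = v_{2} + v_{8} + v_{9}  so sig = (2; 1,1,1)
  {1,4}:  v_{1} + v_{4} = v_{2} + v_{5} + v_{8} + v_{12}  so sig = (2; 1,1,1,1)
  {1,11}:  v_{1} + v_{11} = v_{2} + v_{5} + v_{6} + v_{8}  so sig = (2; 1,1,1,1)
  {2,3,8}:  v_{2} + v_{3} + v_{8} = v_{11}  so sig = (3; 1)
  {2,8,10}:  v_{2} + v_{8} + v_{10} = v_{6}  so sig = (3; 1)
  {5,6,9}:  v_{5} + v_{6} + v_{9} = v_{10}  so sig = (3; 1)
  {5,6,12}:  v_{5} + v_{6} + v_{12} = v_{1}  so sig = (3; 1)
  {2,5,8,9}:  v_{2} + v_{5} + v_{8} + v_{9} = 0  so sig = (4; —)

Sorted signature multiset PRS(X):
    (2; —)
    (2; —)
    (2; 1)
    (2; 1)
    (2; 1)
    (2; 1,1)
    (2; 1,1)
    (2; 1,1)
    (2; 1,1)
    (2; 1,1)
    (2; 1,1,1)
    (2; 1,1,1)
    (2; 1,1,1,1)
    (2; 1,1,1,1)
    (3; 1)
    (3; 1)
    (3; 1)
    (3; 1)
    (4; —)
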